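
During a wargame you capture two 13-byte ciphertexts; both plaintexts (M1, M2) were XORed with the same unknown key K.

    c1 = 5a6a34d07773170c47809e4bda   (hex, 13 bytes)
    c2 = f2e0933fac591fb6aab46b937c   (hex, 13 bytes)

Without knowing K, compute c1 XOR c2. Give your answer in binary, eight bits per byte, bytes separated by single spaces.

10101000 10001010 10100111 11101111 11011011 00101010 00001000 10111010 11101101 00110100 11110101 11011000 10100110

c1 ⊕ c2 = (M1 ⊕ K) ⊕ (M2 ⊕ K) = M1 ⊕ M2 — the shared key cancels under XOR.
byte 0: 5a ⊕ f2 = a8
byte 1: 6a ⊕ e0 = 8a
byte 2: 34 ⊕ 93 = a7
byte 3: d0 ⊕ 3f = ef
byte 4: 77 ⊕ ac = db
byte 5: 73 ⊕ 59 = 2a
byte 6: 17 ⊕ 1f = 08
byte 7: 0c ⊕ b6 = ba
byte 8: 47 ⊕ aa = ed
byte 9: 80 ⊕ b4 = 34
byte 10: 9e ⊕ 6b = f5
byte 11: 4b ⊕ 93 = d8
byte 12: da ⊕ 7c = a6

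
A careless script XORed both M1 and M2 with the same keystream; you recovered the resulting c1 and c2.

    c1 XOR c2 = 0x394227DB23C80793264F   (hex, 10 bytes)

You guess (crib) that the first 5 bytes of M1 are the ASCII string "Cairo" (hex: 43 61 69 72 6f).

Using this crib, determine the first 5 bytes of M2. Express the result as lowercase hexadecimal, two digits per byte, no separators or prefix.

Since c1 ⊕ c2 = M1 ⊕ M2, XORing with the guessed M1 bytes yields the corresponding M2 bytes: M2 = (c1 ⊕ c2) ⊕ M1.
 57 XOR  67 = 122
 66 XOR  97 =  35
 39 XOR 105 =  78
219 XOR 114 = 169
 35 XOR 111 =  76

7a234ea94c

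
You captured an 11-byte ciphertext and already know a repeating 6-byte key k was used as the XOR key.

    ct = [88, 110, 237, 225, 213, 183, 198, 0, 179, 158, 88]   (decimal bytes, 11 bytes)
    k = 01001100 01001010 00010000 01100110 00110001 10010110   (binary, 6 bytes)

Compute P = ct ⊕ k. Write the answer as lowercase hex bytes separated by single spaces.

14 24 fd 87 e4 21 8a 4a a3 f8 69

The 6-byte key repeats, so the effective keystream is 4c 4a 10 66 31 96 4c 4a 10 66 31.
byte 0: 01011000 XOR 01001100 = 00010100
byte 1: 01101110 XOR 01001010 = 00100100
byte 2: 11101101 XOR 00010000 = 11111101
byte 3: 11100001 XOR 01100110 = 10000111
byte 4: 11010101 XOR 00110001 = 11100100
byte 5: 10110111 XOR 10010110 = 00100001
byte 6: 11000110 XOR 01001100 = 10001010
byte 7: 00000000 XOR 01001010 = 01001010
byte 8: 10110011 XOR 00010000 = 10100011
byte 9: 10011110 XOR 01100110 = 11111000
byte 10: 01011000 XOR 00110001 = 01101001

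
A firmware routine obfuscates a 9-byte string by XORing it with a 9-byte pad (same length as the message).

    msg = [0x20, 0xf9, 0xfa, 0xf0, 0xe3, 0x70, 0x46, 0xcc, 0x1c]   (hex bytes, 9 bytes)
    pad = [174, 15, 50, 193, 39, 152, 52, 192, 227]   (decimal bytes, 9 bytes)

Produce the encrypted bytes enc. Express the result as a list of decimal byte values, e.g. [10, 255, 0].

[142, 246, 200, 49, 196, 232, 114, 12, 255]

 32 ^ 174 = 142
249 ^  15 = 246
250 ^  50 = 200
240 ^ 193 =  49
227 ^  39 = 196
112 ^ 152 = 232
 70 ^  52 = 114
204 ^ 192 =  12
 28 ^ 227 = 255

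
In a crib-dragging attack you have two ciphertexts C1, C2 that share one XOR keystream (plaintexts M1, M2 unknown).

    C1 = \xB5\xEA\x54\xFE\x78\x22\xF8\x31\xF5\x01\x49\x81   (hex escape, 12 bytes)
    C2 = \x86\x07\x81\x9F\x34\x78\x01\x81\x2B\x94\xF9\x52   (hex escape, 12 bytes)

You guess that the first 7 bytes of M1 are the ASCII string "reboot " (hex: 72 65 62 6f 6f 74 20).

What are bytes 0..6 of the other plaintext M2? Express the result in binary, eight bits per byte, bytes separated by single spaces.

01000001 10001000 10110111 00001110 00100011 00101110 11011001

First, C1 ⊕ C2 = (M1 ⊕ K) ⊕ (M2 ⊕ K) = M1 ⊕ M2, so the key drops out. Then M2 = (M1 ⊕ M2) ⊕ M1 over the first 7 bytes.
byte 0: (b5 ^ 86) ^ 72 = 33 ^ 72 = 41
byte 1: (ea ^ 07) ^ 65 = ed ^ 65 = 88
byte 2: (54 ^ 81) ^ 62 = d5 ^ 62 = b7
byte 3: (fe ^ 9f) ^ 6f = 61 ^ 6f = 0e
byte 4: (78 ^ 34) ^ 6f = 4c ^ 6f = 23
byte 5: (22 ^ 78) ^ 74 = 5a ^ 74 = 2e
byte 6: (f8 ^ 01) ^ 20 = f9 ^ 20 = d9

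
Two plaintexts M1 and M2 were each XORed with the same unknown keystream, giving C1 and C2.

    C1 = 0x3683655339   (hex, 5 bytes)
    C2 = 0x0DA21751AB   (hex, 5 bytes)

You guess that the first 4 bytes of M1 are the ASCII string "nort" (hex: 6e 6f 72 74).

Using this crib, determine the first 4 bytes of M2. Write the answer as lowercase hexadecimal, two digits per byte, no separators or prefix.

First, C1 ⊕ C2 = (M1 ⊕ K) ⊕ (M2 ⊕ K) = M1 ⊕ M2, so the key drops out. Then M2 = (M1 ⊕ M2) ⊕ M1 over the first 4 bytes.
byte 0: (36 ⊕ 0d) ⊕ 6e = 3b ⊕ 6e = 55
byte 1: (83 ⊕ a2) ⊕ 6f = 21 ⊕ 6f = 4e
byte 2: (65 ⊕ 17) ⊕ 72 = 72 ⊕ 72 = 00
byte 3: (53 ⊕ 51) ⊕ 74 = 02 ⊕ 74 = 76

554e0076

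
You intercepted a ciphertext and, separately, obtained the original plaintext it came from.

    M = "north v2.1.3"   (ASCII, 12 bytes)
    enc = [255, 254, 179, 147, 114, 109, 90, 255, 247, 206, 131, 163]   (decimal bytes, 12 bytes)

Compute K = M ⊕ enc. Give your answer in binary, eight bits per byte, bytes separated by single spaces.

Since enc = M ⊕ K, XORing both sides with M gives K = M ⊕ enc.
110 ^ 255 = 145
111 ^ 254 = 145
114 ^ 179 = 193
116 ^ 147 = 231
104 ^ 114 =  26
 32 ^ 109 =  77
118 ^  90 =  44
 50 ^ 255 = 205
 46 ^ 247 = 217
 49 ^ 206 = 255
 46 ^ 131 = 173
 51 ^ 163 = 144

10010001 10010001 11000001 11100111 00011010 01001101 00101100 11001101 11011001 11111111 10101101 10010000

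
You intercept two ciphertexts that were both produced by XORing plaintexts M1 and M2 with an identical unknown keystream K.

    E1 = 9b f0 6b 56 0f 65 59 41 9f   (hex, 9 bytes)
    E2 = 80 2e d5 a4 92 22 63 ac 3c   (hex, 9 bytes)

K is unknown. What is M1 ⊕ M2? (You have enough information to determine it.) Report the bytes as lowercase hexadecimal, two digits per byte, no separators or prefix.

1bdebef29d473aeda3

E1 ⊕ E2 = (M1 ⊕ K) ⊕ (M2 ⊕ K) = M1 ⊕ M2 — the shared key cancels under XOR.
155 ^ 128 =  27
240 ^  46 = 222
107 ^ 213 = 190
 86 ^ 164 = 242
 15 ^ 146 = 157
101 ^  34 =  71
 89 ^  99 =  58
 65 ^ 172 = 237
159 ^  60 = 163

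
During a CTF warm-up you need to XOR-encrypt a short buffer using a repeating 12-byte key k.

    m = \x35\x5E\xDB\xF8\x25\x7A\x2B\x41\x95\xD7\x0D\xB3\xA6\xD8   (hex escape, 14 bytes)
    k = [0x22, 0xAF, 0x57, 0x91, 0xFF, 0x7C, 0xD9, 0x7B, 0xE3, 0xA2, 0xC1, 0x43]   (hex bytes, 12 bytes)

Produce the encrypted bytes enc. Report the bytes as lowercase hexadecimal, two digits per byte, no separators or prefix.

17f18c69da06f23a7675ccf08477

The 12-byte key repeats, so the effective keystream is 22 af 57 91 ff 7c d9 7b e3 a2 c1 43 22 af.
byte 0:  53 ⊕  34 =  23
byte 1:  94 ⊕ 175 = 241
byte 2: 219 ⊕  87 = 140
byte 3: 248 ⊕ 145 = 105
byte 4:  37 ⊕ 255 = 218
byte 5: 122 ⊕ 124 =   6
byte 6:  43 ⊕ 217 = 242
byte 7:  65 ⊕ 123 =  58
byte 8: 149 ⊕ 227 = 118
byte 9: 215 ⊕ 162 = 117
byte 10:  13 ⊕ 193 = 204
byte 11: 179 ⊕  67 = 240
byte 12: 166 ⊕  34 = 132
byte 13: 216 ⊕ 175 = 119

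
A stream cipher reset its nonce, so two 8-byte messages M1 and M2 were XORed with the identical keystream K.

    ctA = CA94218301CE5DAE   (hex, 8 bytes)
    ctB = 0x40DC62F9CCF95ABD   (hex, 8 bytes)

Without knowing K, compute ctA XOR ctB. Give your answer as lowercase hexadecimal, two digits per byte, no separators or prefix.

8a48437acd370713

ctA ⊕ ctB = (M1 ⊕ K) ⊕ (M2 ⊕ K) = M1 ⊕ M2 — the shared key cancels under XOR.
byte 0: 11001010 ^ 01000000 = 10001010
byte 1: 10010100 ^ 11011100 = 01001000
byte 2: 00100001 ^ 01100010 = 01000011
byte 3: 10000011 ^ 11111001 = 01111010
byte 4: 00000001 ^ 11001100 = 11001101
byte 5: 11001110 ^ 11111001 = 00110111
byte 6: 01011101 ^ 01011010 = 00000111
byte 7: 10101110 ^ 10111101 = 00010011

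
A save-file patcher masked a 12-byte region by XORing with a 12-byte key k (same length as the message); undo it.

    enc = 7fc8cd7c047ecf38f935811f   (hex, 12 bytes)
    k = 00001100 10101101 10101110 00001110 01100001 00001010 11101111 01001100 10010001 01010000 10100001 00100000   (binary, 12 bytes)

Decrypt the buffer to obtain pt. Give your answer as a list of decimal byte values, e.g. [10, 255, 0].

XOR is its own inverse, so applying the key byte-wise gives the result directly.
byte 0: 7f ^ 0c = 73
byte 1: c8 ^ ad = 65
byte 2: cd ^ ae = 63
byte 3: 7c ^ 0e = 72
byte 4: 04 ^ 61 = 65
byte 5: 7e ^ 0a = 74
byte 6: cf ^ ef = 20
byte 7: 38 ^ 4c = 74
byte 8: f9 ^ 91 = 68
byte 9: 35 ^ 50 = 65
byte 10: 81 ^ a1 = 20
byte 11: 1f ^ 20 = 3f

[115, 101, 99, 114, 101, 116, 32, 116, 104, 101, 32, 63]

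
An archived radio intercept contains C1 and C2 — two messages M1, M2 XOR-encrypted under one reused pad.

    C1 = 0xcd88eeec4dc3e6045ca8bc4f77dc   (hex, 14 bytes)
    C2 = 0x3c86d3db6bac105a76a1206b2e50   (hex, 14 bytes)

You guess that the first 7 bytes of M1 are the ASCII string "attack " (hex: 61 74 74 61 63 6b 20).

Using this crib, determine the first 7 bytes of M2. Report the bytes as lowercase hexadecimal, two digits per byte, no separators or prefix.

907a49564504d6

First, C1 ⊕ C2 = (M1 ⊕ K) ⊕ (M2 ⊕ K) = M1 ⊕ M2, so the key drops out. Then M2 = (M1 ⊕ M2) ⊕ M1 over the first 7 bytes.
byte 0: (cd ⊕ 3c) ⊕ 61 = f1 ⊕ 61 = 90
byte 1: (88 ⊕ 86) ⊕ 74 = 0e ⊕ 74 = 7a
byte 2: (ee ⊕ d3) ⊕ 74 = 3d ⊕ 74 = 49
byte 3: (ec ⊕ db) ⊕ 61 = 37 ⊕ 61 = 56
byte 4: (4d ⊕ 6b) ⊕ 63 = 26 ⊕ 63 = 45
byte 5: (c3 ⊕ ac) ⊕ 6b = 6f ⊕ 6b = 04
byte 6: (e6 ⊕ 10) ⊕ 20 = f6 ⊕ 20 = d6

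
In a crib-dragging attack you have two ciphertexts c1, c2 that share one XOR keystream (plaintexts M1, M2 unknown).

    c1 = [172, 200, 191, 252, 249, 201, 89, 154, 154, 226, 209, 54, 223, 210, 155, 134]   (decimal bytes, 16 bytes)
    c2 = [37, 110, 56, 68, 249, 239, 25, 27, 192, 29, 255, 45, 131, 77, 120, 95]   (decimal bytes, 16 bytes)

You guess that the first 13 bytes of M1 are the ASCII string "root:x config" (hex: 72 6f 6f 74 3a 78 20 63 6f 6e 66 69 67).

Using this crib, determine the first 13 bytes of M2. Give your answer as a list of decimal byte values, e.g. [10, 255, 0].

[251, 201, 232, 204, 58, 94, 96, 226, 53, 145, 72, 114, 59]

First, c1 ⊕ c2 = (M1 ⊕ K) ⊕ (M2 ⊕ K) = M1 ⊕ M2, so the key drops out. Then M2 = (M1 ⊕ M2) ⊕ M1 over the first 13 bytes.
byte 0: (ac xor 25) xor 72 = 89 xor 72 = fb
byte 1: (c8 xor 6e) xor 6f = a6 xor 6f = c9
byte 2: (bf xor 38) xor 6f = 87 xor 6f = e8
byte 3: (fc xor 44) xor 74 = b8 xor 74 = cc
byte 4: (f9 xor f9) xor 3a = 00 xor 3a = 3a
byte 5: (c9 xor ef) xor 78 = 26 xor 78 = 5e
byte 6: (59 xor 19) xor 20 = 40 xor 20 = 60
byte 7: (9a xor 1b) xor 63 = 81 xor 63 = e2
byte 8: (9a xor c0) xor 6f = 5a xor 6f = 35
byte 9: (e2 xor 1d) xor 6e = ff xor 6e = 91
byte 10: (d1 xor ff) xor 66 = 2e xor 66 = 48
byte 11: (36 xor 2d) xor 69 = 1b xor 69 = 72
byte 12: (df xor 83) xor 67 = 5c xor 67 = 3b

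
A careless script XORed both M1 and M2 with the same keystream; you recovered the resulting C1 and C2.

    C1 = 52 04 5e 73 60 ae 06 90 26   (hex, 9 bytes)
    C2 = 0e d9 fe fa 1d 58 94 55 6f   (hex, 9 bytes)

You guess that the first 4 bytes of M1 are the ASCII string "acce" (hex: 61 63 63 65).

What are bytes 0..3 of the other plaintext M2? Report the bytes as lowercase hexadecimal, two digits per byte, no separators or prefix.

First, C1 ⊕ C2 = (M1 ⊕ K) ⊕ (M2 ⊕ K) = M1 ⊕ M2, so the key drops out. Then M2 = (M1 ⊕ M2) ⊕ M1 over the first 4 bytes.
byte 0: (52 XOR 0e) XOR 61 = 5c XOR 61 = 3d
byte 1: (04 XOR d9) XOR 63 = dd XOR 63 = be
byte 2: (5e XOR fe) XOR 63 = a0 XOR 63 = c3
byte 3: (73 XOR fa) XOR 65 = 89 XOR 65 = ec

3dbec3ec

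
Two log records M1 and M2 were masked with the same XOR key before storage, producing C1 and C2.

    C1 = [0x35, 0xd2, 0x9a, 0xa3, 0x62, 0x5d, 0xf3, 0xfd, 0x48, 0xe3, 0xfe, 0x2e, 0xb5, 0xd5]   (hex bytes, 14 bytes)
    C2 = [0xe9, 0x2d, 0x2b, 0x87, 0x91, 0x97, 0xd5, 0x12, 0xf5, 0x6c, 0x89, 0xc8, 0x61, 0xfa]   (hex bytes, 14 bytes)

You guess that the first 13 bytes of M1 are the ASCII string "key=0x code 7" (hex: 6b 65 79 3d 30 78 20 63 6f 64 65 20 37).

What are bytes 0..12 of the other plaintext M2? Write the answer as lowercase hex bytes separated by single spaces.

First, C1 ⊕ C2 = (M1 ⊕ K) ⊕ (M2 ⊕ K) = M1 ⊕ M2, so the key drops out. Then M2 = (M1 ⊕ M2) ⊕ M1 over the first 13 bytes.
byte 0: (35 xor e9) xor 6b = dc xor 6b = b7
byte 1: (d2 xor 2d) xor 65 = ff xor 65 = 9a
byte 2: (9a xor 2b) xor 79 = b1 xor 79 = c8
byte 3: (a3 xor 87) xor 3d = 24 xor 3d = 19
byte 4: (62 xor 91) xor 30 = f3 xor 30 = c3
byte 5: (5d xor 97) xor 78 = ca xor 78 = b2
byte 6: (f3 xor d5) xor 20 = 26 xor 20 = 06
byte 7: (fd xor 12) xor 63 = ef xor 63 = 8c
byte 8: (48 xor f5) xor 6f = bd xor 6f = d2
byte 9: (e3 xor 6c) xor 64 = 8f xor 64 = eb
byte 10: (fe xor 89) xor 65 = 77 xor 65 = 12
byte 11: (2e xor c8) xor 20 = e6 xor 20 = c6
byte 12: (b5 xor 61) xor 37 = d4 xor 37 = e3

b7 9a c8 19 c3 b2 06 8c d2 eb 12 c6 e3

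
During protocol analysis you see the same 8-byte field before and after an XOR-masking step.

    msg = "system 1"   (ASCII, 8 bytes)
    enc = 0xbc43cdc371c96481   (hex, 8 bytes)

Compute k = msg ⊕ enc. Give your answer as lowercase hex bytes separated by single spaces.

Since enc = msg ⊕ k, XORing both sides with msg gives k = msg ⊕ enc.
byte 0: 73 ⊕ bc = cf
byte 1: 79 ⊕ 43 = 3a
byte 2: 73 ⊕ cd = be
byte 3: 74 ⊕ c3 = b7
byte 4: 65 ⊕ 71 = 14
byte 5: 6d ⊕ c9 = a4
byte 6: 20 ⊕ 64 = 44
byte 7: 31 ⊕ 81 = b0

cf 3a be b7 14 a4 44 b0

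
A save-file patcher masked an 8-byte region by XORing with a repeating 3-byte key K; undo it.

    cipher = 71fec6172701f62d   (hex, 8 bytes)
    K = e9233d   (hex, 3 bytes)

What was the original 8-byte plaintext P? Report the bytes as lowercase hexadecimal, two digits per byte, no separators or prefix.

The 3-byte key repeats, so the effective keystream is e9 23 3d e9 23 3d e9 23.
byte 0: 113 xor 233 = 152
byte 1: 254 xor  35 = 221
byte 2: 198 xor  61 = 251
byte 3:  23 xor 233 = 254
byte 4:  39 xor  35 =   4
byte 5:   1 xor  61 =  60
byte 6: 246 xor 233 =  31
byte 7:  45 xor  35 =  14

98ddfbfe043c1f0e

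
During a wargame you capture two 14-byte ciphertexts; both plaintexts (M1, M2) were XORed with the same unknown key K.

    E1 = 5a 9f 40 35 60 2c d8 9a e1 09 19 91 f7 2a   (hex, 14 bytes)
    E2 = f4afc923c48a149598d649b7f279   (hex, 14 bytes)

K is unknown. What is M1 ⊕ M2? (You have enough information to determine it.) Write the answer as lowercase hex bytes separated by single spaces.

E1 ⊕ E2 = (M1 ⊕ K) ⊕ (M2 ⊕ K) = M1 ⊕ M2 — the shared key cancels under XOR.
 90 xor 244 = 174
159 xor 175 =  48
 64 xor 201 = 137
 53 xor  35 =  22
 96 xor 196 = 164
 44 xor 138 = 166
216 xor  20 = 204
154 xor 149 =  15
225 xor 152 = 121
  9 xor 214 = 223
 25 xor  73 =  80
145 xor 183 =  38
247 xor 242 =   5
 42 xor 121 =  83

ae 30 89 16 a4 a6 cc 0f 79 df 50 26 05 53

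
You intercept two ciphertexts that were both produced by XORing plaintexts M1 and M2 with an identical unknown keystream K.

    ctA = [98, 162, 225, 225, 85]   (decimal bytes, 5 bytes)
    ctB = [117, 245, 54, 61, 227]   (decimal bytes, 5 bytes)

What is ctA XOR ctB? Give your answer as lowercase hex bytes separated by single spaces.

ctA ⊕ ctB = (M1 ⊕ K) ⊕ (M2 ⊕ K) = M1 ⊕ M2 — the shared key cancels under XOR.
62 xor 75 = 17
a2 xor f5 = 57
e1 xor 36 = d7
e1 xor 3d = dc
55 xor e3 = b6

17 57 d7 dc b6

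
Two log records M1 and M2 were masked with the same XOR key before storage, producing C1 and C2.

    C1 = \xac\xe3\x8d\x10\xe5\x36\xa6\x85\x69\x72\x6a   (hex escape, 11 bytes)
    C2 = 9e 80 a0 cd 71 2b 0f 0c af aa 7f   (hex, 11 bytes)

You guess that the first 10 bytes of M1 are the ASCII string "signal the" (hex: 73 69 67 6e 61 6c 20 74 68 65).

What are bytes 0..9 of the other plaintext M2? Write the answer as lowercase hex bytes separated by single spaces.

First, C1 ⊕ C2 = (M1 ⊕ K) ⊕ (M2 ⊕ K) = M1 ⊕ M2, so the key drops out. Then M2 = (M1 ⊕ M2) ⊕ M1 over the first 10 bytes.
byte 0: (ac xor 9e) xor 73 = 32 xor 73 = 41
byte 1: (e3 xor 80) xor 69 = 63 xor 69 = 0a
byte 2: (8d xor a0) xor 67 = 2d xor 67 = 4a
byte 3: (10 xor cd) xor 6e = dd xor 6e = b3
byte 4: (e5 xor 71) xor 61 = 94 xor 61 = f5
byte 5: (36 xor 2b) xor 6c = 1d xor 6c = 71
byte 6: (a6 xor 0f) xor 20 = a9 xor 20 = 89
byte 7: (85 xor 0c) xor 74 = 89 xor 74 = fd
byte 8: (69 xor af) xor 68 = c6 xor 68 = ae
byte 9: (72 xor aa) xor 65 = d8 xor 65 = bd

41 0a 4a b3 f5 71 89 fd ae bd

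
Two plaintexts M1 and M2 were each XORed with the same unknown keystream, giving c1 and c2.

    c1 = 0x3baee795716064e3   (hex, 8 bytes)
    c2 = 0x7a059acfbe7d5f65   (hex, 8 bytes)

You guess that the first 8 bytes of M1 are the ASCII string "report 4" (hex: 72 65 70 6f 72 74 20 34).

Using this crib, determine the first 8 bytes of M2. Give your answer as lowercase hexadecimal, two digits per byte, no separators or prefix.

First, c1 ⊕ c2 = (M1 ⊕ K) ⊕ (M2 ⊕ K) = M1 ⊕ M2, so the key drops out. Then M2 = (M1 ⊕ M2) ⊕ M1 over the first 8 bytes.
byte 0: (3b xor 7a) xor 72 = 41 xor 72 = 33
byte 1: (ae xor 05) xor 65 = ab xor 65 = ce
byte 2: (e7 xor 9a) xor 70 = 7d xor 70 = 0d
byte 3: (95 xor cf) xor 6f = 5a xor 6f = 35
byte 4: (71 xor be) xor 72 = cf xor 72 = bd
byte 5: (60 xor 7d) xor 74 = 1d xor 74 = 69
byte 6: (64 xor 5f) xor 20 = 3b xor 20 = 1b
byte 7: (e3 xor 65) xor 34 = 86 xor 34 = b2

33ce0d35bd691bb2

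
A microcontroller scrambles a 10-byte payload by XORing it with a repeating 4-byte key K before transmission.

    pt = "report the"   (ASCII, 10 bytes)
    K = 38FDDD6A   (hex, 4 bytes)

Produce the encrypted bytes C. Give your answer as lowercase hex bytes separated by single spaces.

The 4-byte key repeats, so the effective keystream is 38 fd dd 6a 38 fd dd 6a 38 fd.
byte 0: 01110010 ⊕ 00111000 = 01001010
byte 1: 01100101 ⊕ 11111101 = 10011000
byte 2: 01110000 ⊕ 11011101 = 10101101
byte 3: 01101111 ⊕ 01101010 = 00000101
byte 4: 01110010 ⊕ 00111000 = 01001010
byte 5: 01110100 ⊕ 11111101 = 10001001
byte 6: 00100000 ⊕ 11011101 = 11111101
byte 7: 01110100 ⊕ 01101010 = 00011110
byte 8: 01101000 ⊕ 00111000 = 01010000
byte 9: 01100101 ⊕ 11111101 = 10011000

4a 98 ad 05 4a 89 fd 1e 50 98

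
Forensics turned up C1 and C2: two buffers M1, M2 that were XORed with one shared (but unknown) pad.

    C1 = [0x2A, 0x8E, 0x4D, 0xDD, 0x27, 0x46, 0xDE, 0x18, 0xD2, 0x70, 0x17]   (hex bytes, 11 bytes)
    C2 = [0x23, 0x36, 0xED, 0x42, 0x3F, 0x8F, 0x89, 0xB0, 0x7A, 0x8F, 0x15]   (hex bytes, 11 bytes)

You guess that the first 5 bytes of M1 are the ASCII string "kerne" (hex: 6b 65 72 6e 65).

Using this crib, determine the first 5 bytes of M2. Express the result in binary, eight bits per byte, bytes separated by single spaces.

01100010 11011101 11010010 11110001 01111101

First, C1 ⊕ C2 = (M1 ⊕ K) ⊕ (M2 ⊕ K) = M1 ⊕ M2, so the key drops out. Then M2 = (M1 ⊕ M2) ⊕ M1 over the first 5 bytes.
byte 0: (2a ^ 23) ^ 6b = 09 ^ 6b = 62
byte 1: (8e ^ 36) ^ 65 = b8 ^ 65 = dd
byte 2: (4d ^ ed) ^ 72 = a0 ^ 72 = d2
byte 3: (dd ^ 42) ^ 6e = 9f ^ 6e = f1
byte 4: (27 ^ 3f) ^ 65 = 18 ^ 65 = 7d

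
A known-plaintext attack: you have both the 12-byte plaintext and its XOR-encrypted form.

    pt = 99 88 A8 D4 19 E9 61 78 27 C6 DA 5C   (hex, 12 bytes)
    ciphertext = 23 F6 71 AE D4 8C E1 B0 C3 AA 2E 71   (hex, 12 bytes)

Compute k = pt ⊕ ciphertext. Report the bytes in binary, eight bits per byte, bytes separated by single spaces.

10111010 01111110 11011001 01111010 11001101 01100101 10000000 11001000 11100100 01101100 11110100 00101101

Since ciphertext = pt ⊕ k, XORing both sides with pt gives k = pt ⊕ ciphertext.
99 ^ 23 = ba
88 ^ f6 = 7e
a8 ^ 71 = d9
d4 ^ ae = 7a
19 ^ d4 = cd
e9 ^ 8c = 65
61 ^ e1 = 80
78 ^ b0 = c8
27 ^ c3 = e4
c6 ^ aa = 6c
da ^ 2e = f4
5c ^ 71 = 2d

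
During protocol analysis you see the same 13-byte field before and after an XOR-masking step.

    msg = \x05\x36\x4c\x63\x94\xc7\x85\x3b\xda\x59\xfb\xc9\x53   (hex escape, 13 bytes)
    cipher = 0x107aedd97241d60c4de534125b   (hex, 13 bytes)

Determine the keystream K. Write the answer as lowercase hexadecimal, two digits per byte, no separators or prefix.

Since cipher = msg ⊕ K, XORing both sides with msg gives K = msg ⊕ cipher.
05 ^ 10 = 15
36 ^ 7a = 4c
4c ^ ed = a1
63 ^ d9 = ba
94 ^ 72 = e6
c7 ^ 41 = 86
85 ^ d6 = 53
3b ^ 0c = 37
da ^ 4d = 97
59 ^ e5 = bc
fb ^ 34 = cf
c9 ^ 12 = db
53 ^ 5b = 08

154ca1bae686533797bccfdb08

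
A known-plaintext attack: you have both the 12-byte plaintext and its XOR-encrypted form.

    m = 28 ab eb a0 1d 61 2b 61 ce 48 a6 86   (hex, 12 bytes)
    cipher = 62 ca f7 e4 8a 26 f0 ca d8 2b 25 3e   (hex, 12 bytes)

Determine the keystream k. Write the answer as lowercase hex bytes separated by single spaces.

4a 61 1c 44 97 47 db ab 16 63 83 b8

Since cipher = m ⊕ k, XORing both sides with m gives k = m ⊕ cipher.
byte 0: 28 ^ 62 = 4a
byte 1: ab ^ ca = 61
byte 2: eb ^ f7 = 1c
byte 3: a0 ^ e4 = 44
byte 4: 1d ^ 8a = 97
byte 5: 61 ^ 26 = 47
byte 6: 2b ^ f0 = db
byte 7: 61 ^ ca = ab
byte 8: ce ^ d8 = 16
byte 9: 48 ^ 2b = 63
byte 10: a6 ^ 25 = 83
byte 11: 86 ^ 3e = b8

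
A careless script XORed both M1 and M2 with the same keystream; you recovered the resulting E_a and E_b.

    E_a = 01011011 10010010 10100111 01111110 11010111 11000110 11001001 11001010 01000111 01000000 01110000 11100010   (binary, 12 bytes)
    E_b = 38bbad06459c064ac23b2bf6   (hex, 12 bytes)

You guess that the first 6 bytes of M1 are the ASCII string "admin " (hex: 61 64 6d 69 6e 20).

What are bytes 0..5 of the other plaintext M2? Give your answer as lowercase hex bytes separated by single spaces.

02 4d 67 11 fc 7a

First, E_a ⊕ E_b = (M1 ⊕ K) ⊕ (M2 ⊕ K) = M1 ⊕ M2, so the key drops out. Then M2 = (M1 ⊕ M2) ⊕ M1 over the first 6 bytes.
byte 0: (5b ⊕ 38) ⊕ 61 = 63 ⊕ 61 = 02
byte 1: (92 ⊕ bb) ⊕ 64 = 29 ⊕ 64 = 4d
byte 2: (a7 ⊕ ad) ⊕ 6d = 0a ⊕ 6d = 67
byte 3: (7e ⊕ 06) ⊕ 69 = 78 ⊕ 69 = 11
byte 4: (d7 ⊕ 45) ⊕ 6e = 92 ⊕ 6e = fc
byte 5: (c6 ⊕ 9c) ⊕ 20 = 5a ⊕ 20 = 7a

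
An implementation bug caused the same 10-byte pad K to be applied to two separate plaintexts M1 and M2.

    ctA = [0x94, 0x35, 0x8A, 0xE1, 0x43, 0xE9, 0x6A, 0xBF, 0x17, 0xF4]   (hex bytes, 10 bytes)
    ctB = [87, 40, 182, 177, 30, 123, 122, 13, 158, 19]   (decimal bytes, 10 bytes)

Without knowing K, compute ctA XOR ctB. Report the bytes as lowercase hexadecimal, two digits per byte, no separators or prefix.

ctA ⊕ ctB = (M1 ⊕ K) ⊕ (M2 ⊕ K) = M1 ⊕ M2 — the shared key cancels under XOR.
94 xor 57 = c3
35 xor 28 = 1d
8a xor b6 = 3c
e1 xor b1 = 50
43 xor 1e = 5d
e9 xor 7b = 92
6a xor 7a = 10
bf xor 0d = b2
17 xor 9e = 89
f4 xor 13 = e7

c31d3c505d9210b289e7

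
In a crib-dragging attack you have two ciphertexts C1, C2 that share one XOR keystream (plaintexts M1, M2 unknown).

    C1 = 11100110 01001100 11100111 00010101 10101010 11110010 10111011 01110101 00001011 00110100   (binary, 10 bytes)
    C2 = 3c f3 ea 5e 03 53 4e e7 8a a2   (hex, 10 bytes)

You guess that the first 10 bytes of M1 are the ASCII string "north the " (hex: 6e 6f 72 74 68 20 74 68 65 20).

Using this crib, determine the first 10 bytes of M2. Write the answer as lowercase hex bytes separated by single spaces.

b4 d0 7f 3f c1 81 81 fa e4 b6

First, C1 ⊕ C2 = (M1 ⊕ K) ⊕ (M2 ⊕ K) = M1 ⊕ M2, so the key drops out. Then M2 = (M1 ⊕ M2) ⊕ M1 over the first 10 bytes.
byte 0: (e6 ^ 3c) ^ 6e = da ^ 6e = b4
byte 1: (4c ^ f3) ^ 6f = bf ^ 6f = d0
byte 2: (e7 ^ ea) ^ 72 = 0d ^ 72 = 7f
byte 3: (15 ^ 5e) ^ 74 = 4b ^ 74 = 3f
byte 4: (aa ^ 03) ^ 68 = a9 ^ 68 = c1
byte 5: (f2 ^ 53) ^ 20 = a1 ^ 20 = 81
byte 6: (bb ^ 4e) ^ 74 = f5 ^ 74 = 81
byte 7: (75 ^ e7) ^ 68 = 92 ^ 68 = fa
byte 8: (0b ^ 8a) ^ 65 = 81 ^ 65 = e4
byte 9: (34 ^ a2) ^ 20 = 96 ^ 20 = b6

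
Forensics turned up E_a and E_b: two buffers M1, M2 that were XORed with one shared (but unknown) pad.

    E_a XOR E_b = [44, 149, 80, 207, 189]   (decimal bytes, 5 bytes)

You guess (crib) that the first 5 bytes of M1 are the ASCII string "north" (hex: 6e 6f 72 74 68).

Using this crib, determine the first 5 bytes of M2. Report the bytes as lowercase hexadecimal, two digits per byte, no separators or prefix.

Since E_a ⊕ E_b = M1 ⊕ M2, XORing with the guessed M1 bytes yields the corresponding M2 bytes: M2 = (E_a ⊕ E_b) ⊕ M1.
00101100 ⊕ 01101110 = 01000010
10010101 ⊕ 01101111 = 11111010
01010000 ⊕ 01110010 = 00100010
11001111 ⊕ 01110100 = 10111011
10111101 ⊕ 01101000 = 11010101

42fa22bbd5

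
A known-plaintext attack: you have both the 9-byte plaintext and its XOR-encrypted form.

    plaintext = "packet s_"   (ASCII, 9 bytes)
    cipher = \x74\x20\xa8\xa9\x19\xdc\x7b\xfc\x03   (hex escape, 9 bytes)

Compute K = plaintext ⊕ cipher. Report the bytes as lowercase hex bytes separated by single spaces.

04 41 cb c2 7c a8 5b 8f 5c

Since cipher = plaintext ⊕ K, XORing both sides with plaintext gives K = plaintext ⊕ cipher.
01110000 xor 01110100 = 00000100
01100001 xor 00100000 = 01000001
01100011 xor 10101000 = 11001011
01101011 xor 10101001 = 11000010
01100101 xor 00011001 = 01111100
01110100 xor 11011100 = 10101000
00100000 xor 01111011 = 01011011
01110011 xor 11111100 = 10001111
01011111 xor 00000011 = 01011100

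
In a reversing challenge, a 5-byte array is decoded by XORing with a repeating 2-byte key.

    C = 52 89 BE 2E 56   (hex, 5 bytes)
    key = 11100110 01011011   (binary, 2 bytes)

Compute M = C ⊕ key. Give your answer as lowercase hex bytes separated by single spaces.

The 2-byte key repeats, so the effective keystream is e6 5b e6 5b e6.
byte 0:  82 XOR 230 = 180
byte 1: 137 XOR  91 = 210
byte 2: 190 XOR 230 =  88
byte 3:  46 XOR  91 = 117
byte 4:  86 XOR 230 = 176

b4 d2 58 75 b0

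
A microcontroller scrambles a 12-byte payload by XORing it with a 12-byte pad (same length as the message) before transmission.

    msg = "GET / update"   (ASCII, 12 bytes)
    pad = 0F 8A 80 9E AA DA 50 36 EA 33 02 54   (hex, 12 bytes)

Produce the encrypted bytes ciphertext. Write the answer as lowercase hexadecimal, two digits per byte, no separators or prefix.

XOR is its own inverse, so applying the key byte-wise gives the result directly.
byte 0: 47 xor 0f = 48
byte 1: 45 xor 8a = cf
byte 2: 54 xor 80 = d4
byte 3: 20 xor 9e = be
byte 4: 2f xor aa = 85
byte 5: 20 xor da = fa
byte 6: 75 xor 50 = 25
byte 7: 70 xor 36 = 46
byte 8: 64 xor ea = 8e
byte 9: 61 xor 33 = 52
byte 10: 74 xor 02 = 76
byte 11: 65 xor 54 = 31

48cfd4be85fa25468e527631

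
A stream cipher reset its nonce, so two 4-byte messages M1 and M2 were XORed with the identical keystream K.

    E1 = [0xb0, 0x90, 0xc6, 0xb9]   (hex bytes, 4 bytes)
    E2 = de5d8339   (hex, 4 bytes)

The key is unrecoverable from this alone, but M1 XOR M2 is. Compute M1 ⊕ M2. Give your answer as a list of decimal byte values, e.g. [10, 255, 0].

E1 ⊕ E2 = (M1 ⊕ K) ⊕ (M2 ⊕ K) = M1 ⊕ M2 — the shared key cancels under XOR.
b0 xor de = 6e
90 xor 5d = cd
c6 xor 83 = 45
b9 xor 39 = 80

[110, 205, 69, 128]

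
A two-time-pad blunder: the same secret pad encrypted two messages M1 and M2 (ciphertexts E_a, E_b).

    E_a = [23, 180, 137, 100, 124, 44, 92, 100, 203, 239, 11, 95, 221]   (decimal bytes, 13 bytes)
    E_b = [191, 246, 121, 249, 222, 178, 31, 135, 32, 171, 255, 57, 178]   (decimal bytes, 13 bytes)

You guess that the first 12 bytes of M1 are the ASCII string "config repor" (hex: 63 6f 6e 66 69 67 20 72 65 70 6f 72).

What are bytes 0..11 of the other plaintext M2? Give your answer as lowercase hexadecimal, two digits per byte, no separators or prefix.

First, E_a ⊕ E_b = (M1 ⊕ K) ⊕ (M2 ⊕ K) = M1 ⊕ M2, so the key drops out. Then M2 = (M1 ⊕ M2) ⊕ M1 over the first 12 bytes.
byte 0: (17 ⊕ bf) ⊕ 63 = a8 ⊕ 63 = cb
byte 1: (b4 ⊕ f6) ⊕ 6f = 42 ⊕ 6f = 2d
byte 2: (89 ⊕ 79) ⊕ 6e = f0 ⊕ 6e = 9e
byte 3: (64 ⊕ f9) ⊕ 66 = 9d ⊕ 66 = fb
byte 4: (7c ⊕ de) ⊕ 69 = a2 ⊕ 69 = cb
byte 5: (2c ⊕ b2) ⊕ 67 = 9e ⊕ 67 = f9
byte 6: (5c ⊕ 1f) ⊕ 20 = 43 ⊕ 20 = 63
byte 7: (64 ⊕ 87) ⊕ 72 = e3 ⊕ 72 = 91
byte 8: (cb ⊕ 20) ⊕ 65 = eb ⊕ 65 = 8e
byte 9: (ef ⊕ ab) ⊕ 70 = 44 ⊕ 70 = 34
byte 10: (0b ⊕ ff) ⊕ 6f = f4 ⊕ 6f = 9b
byte 11: (5f ⊕ 39) ⊕ 72 = 66 ⊕ 72 = 14

cb2d9efbcbf963918e349b14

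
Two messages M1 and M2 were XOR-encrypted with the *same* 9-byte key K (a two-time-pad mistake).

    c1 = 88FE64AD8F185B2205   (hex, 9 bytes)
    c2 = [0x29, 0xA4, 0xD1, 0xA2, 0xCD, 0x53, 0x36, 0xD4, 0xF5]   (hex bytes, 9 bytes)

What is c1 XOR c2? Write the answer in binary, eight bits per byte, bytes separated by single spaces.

c1 ⊕ c2 = (M1 ⊕ K) ⊕ (M2 ⊕ K) = M1 ⊕ M2 — the shared key cancels under XOR.
136 XOR  41 = 161
254 XOR 164 =  90
100 XOR 209 = 181
173 XOR 162 =  15
143 XOR 205 =  66
 24 XOR  83 =  75
 91 XOR  54 = 109
 34 XOR 212 = 246
  5 XOR 245 = 240

10100001 01011010 10110101 00001111 01000010 01001011 01101101 11110110 11110000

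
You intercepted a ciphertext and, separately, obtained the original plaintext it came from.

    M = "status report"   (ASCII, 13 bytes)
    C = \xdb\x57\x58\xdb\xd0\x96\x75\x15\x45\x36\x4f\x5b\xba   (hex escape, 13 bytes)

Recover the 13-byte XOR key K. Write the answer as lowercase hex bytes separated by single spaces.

Since C = M ⊕ K, XORing both sides with M gives K = M ⊕ C.
73 ^ db = a8
74 ^ 57 = 23
61 ^ 58 = 39
74 ^ db = af
75 ^ d0 = a5
73 ^ 96 = e5
20 ^ 75 = 55
72 ^ 15 = 67
65 ^ 45 = 20
70 ^ 36 = 46
6f ^ 4f = 20
72 ^ 5b = 29
74 ^ ba = ce

a8 23 39 af a5 e5 55 67 20 46 20 29 ce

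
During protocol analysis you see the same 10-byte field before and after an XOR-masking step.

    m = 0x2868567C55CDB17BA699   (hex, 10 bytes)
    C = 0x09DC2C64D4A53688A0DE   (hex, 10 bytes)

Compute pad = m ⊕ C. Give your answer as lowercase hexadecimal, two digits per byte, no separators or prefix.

Since C = m ⊕ pad, XORing both sides with m gives pad = m ⊕ C.
28 ⊕ 09 = 21
68 ⊕ dc = b4
56 ⊕ 2c = 7a
7c ⊕ 64 = 18
55 ⊕ d4 = 81
cd ⊕ a5 = 68
b1 ⊕ 36 = 87
7b ⊕ 88 = f3
a6 ⊕ a0 = 06
99 ⊕ de = 47

21b47a18816887f30647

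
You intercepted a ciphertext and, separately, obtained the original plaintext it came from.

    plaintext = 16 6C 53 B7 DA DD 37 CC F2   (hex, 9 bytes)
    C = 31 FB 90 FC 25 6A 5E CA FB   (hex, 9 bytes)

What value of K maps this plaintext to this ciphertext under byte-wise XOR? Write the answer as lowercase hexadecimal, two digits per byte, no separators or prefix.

2797c34bffb7690609

Since C = plaintext ⊕ K, XORing both sides with plaintext gives K = plaintext ⊕ C.
16 ⊕ 31 = 27
6c ⊕ fb = 97
53 ⊕ 90 = c3
b7 ⊕ fc = 4b
da ⊕ 25 = ff
dd ⊕ 6a = b7
37 ⊕ 5e = 69
cc ⊕ ca = 06
f2 ⊕ fb = 09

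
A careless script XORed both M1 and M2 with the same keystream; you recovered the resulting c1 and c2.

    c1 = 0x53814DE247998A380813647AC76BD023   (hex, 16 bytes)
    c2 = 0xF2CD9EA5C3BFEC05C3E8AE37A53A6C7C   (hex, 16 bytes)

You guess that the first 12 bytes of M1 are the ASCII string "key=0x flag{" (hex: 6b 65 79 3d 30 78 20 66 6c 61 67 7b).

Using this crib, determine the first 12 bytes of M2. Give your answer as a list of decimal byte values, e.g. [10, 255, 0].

[202, 41, 170, 122, 180, 94, 70, 91, 167, 154, 173, 54]

First, c1 ⊕ c2 = (M1 ⊕ K) ⊕ (M2 ⊕ K) = M1 ⊕ M2, so the key drops out. Then M2 = (M1 ⊕ M2) ⊕ M1 over the first 12 bytes.
byte 0: (53 XOR f2) XOR 6b = a1 XOR 6b = ca
byte 1: (81 XOR cd) XOR 65 = 4c XOR 65 = 29
byte 2: (4d XOR 9e) XOR 79 = d3 XOR 79 = aa
byte 3: (e2 XOR a5) XOR 3d = 47 XOR 3d = 7a
byte 4: (47 XOR c3) XOR 30 = 84 XOR 30 = b4
byte 5: (99 XOR bf) XOR 78 = 26 XOR 78 = 5e
byte 6: (8a XOR ec) XOR 20 = 66 XOR 20 = 46
byte 7: (38 XOR 05) XOR 66 = 3d XOR 66 = 5b
byte 8: (08 XOR c3) XOR 6c = cb XOR 6c = a7
byte 9: (13 XOR e8) XOR 61 = fb XOR 61 = 9a
byte 10: (64 XOR ae) XOR 67 = ca XOR 67 = ad
byte 11: (7a XOR 37) XOR 7b = 4d XOR 7b = 36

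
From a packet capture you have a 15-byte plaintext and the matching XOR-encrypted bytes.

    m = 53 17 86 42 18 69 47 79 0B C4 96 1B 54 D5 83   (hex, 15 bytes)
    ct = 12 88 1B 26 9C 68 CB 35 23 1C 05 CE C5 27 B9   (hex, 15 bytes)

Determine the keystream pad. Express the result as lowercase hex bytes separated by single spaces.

Since ct = m ⊕ pad, XORing both sides with m gives pad = m ⊕ ct.
01010011 XOR 00010010 = 01000001
00010111 XOR 10001000 = 10011111
10000110 XOR 00011011 = 10011101
01000010 XOR 00100110 = 01100100
00011000 XOR 10011100 = 10000100
01101001 XOR 01101000 = 00000001
01000111 XOR 11001011 = 10001100
01111001 XOR 00110101 = 01001100
00001011 XOR 00100011 = 00101000
11000100 XOR 00011100 = 11011000
10010110 XOR 00000101 = 10010011
00011011 XOR 11001110 = 11010101
01010100 XOR 11000101 = 10010001
11010101 XOR 00100111 = 11110010
10000011 XOR 10111001 = 00111010

41 9f 9d 64 84 01 8c 4c 28 d8 93 d5 91 f2 3a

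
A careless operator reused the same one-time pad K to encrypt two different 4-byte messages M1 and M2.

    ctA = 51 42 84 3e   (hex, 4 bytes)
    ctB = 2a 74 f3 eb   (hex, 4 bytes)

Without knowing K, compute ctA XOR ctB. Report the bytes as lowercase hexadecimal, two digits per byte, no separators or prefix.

ctA ⊕ ctB = (M1 ⊕ K) ⊕ (M2 ⊕ K) = M1 ⊕ M2 — the shared key cancels under XOR.
 81 XOR  42 = 123
 66 XOR 116 =  54
132 XOR 243 = 119
 62 XOR 235 = 213

7b3677d5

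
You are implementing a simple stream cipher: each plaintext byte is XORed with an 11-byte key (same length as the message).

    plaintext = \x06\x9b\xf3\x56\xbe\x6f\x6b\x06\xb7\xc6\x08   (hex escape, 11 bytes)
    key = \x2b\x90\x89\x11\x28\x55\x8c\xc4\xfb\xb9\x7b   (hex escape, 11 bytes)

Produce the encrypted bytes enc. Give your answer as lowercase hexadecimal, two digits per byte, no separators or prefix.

XOR is its own inverse, so applying the key byte-wise gives the result directly.
06 xor 2b = 2d
9b xor 90 = 0b
f3 xor 89 = 7a
56 xor 11 = 47
be xor 28 = 96
6f xor 55 = 3a
6b xor 8c = e7
06 xor c4 = c2
b7 xor fb = 4c
c6 xor b9 = 7f
08 xor 7b = 73

2d0b7a47963ae7c24c7f73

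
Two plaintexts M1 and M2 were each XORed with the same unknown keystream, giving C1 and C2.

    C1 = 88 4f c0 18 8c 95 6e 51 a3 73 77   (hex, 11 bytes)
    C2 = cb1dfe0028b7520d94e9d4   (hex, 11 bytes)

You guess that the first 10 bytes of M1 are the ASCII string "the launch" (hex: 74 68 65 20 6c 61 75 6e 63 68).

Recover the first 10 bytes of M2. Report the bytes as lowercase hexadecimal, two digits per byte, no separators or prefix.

First, C1 ⊕ C2 = (M1 ⊕ K) ⊕ (M2 ⊕ K) = M1 ⊕ M2, so the key drops out. Then M2 = (M1 ⊕ M2) ⊕ M1 over the first 10 bytes.
byte 0: (88 ⊕ cb) ⊕ 74 = 43 ⊕ 74 = 37
byte 1: (4f ⊕ 1d) ⊕ 68 = 52 ⊕ 68 = 3a
byte 2: (c0 ⊕ fe) ⊕ 65 = 3e ⊕ 65 = 5b
byte 3: (18 ⊕ 00) ⊕ 20 = 18 ⊕ 20 = 38
byte 4: (8c ⊕ 28) ⊕ 6c = a4 ⊕ 6c = c8
byte 5: (95 ⊕ b7) ⊕ 61 = 22 ⊕ 61 = 43
byte 6: (6e ⊕ 52) ⊕ 75 = 3c ⊕ 75 = 49
byte 7: (51 ⊕ 0d) ⊕ 6e = 5c ⊕ 6e = 32
byte 8: (a3 ⊕ 94) ⊕ 63 = 37 ⊕ 63 = 54
byte 9: (73 ⊕ e9) ⊕ 68 = 9a ⊕ 68 = f2

373a5b38c843493254f2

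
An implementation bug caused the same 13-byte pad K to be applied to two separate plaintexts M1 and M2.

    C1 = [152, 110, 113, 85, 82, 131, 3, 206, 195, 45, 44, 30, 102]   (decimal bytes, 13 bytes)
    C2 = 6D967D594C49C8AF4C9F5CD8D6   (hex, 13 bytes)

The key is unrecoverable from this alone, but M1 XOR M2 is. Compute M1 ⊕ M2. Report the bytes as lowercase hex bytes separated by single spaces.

f5 f8 0c 0c 1e ca cb 61 8f b2 70 c6 b0

C1 ⊕ C2 = (M1 ⊕ K) ⊕ (M2 ⊕ K) = M1 ⊕ M2 — the shared key cancels under XOR.
byte 0: 10011000 xor 01101101 = 11110101
byte 1: 01101110 xor 10010110 = 11111000
byte 2: 01110001 xor 01111101 = 00001100
byte 3: 01010101 xor 01011001 = 00001100
byte 4: 01010010 xor 01001100 = 00011110
byte 5: 10000011 xor 01001001 = 11001010
byte 6: 00000011 xor 11001000 = 11001011
byte 7: 11001110 xor 10101111 = 01100001
byte 8: 11000011 xor 01001100 = 10001111
byte 9: 00101101 xor 10011111 = 10110010
byte 10: 00101100 xor 01011100 = 01110000
byte 11: 00011110 xor 11011000 = 11000110
byte 12: 01100110 xor 11010110 = 10110000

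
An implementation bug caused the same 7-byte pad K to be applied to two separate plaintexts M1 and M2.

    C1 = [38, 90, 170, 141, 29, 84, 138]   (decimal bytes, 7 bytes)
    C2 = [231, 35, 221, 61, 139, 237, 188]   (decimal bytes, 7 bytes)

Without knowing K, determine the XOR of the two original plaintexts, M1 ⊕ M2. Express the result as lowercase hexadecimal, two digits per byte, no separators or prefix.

c17977b096b936

C1 ⊕ C2 = (M1 ⊕ K) ⊕ (M2 ⊕ K) = M1 ⊕ M2 — the shared key cancels under XOR.
 38 ^ 231 = 193
 90 ^  35 = 121
170 ^ 221 = 119
141 ^  61 = 176
 29 ^ 139 = 150
 84 ^ 237 = 185
138 ^ 188 =  54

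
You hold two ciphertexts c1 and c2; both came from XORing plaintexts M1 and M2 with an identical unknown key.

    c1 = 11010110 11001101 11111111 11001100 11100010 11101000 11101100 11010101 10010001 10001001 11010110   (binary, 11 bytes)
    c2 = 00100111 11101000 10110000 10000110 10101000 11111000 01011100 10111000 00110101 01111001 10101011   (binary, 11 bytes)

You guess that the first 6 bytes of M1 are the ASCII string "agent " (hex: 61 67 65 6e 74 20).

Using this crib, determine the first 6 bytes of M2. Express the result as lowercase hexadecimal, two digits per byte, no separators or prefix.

First, c1 ⊕ c2 = (M1 ⊕ K) ⊕ (M2 ⊕ K) = M1 ⊕ M2, so the key drops out. Then M2 = (M1 ⊕ M2) ⊕ M1 over the first 6 bytes.
byte 0: (d6 ^ 27) ^ 61 = f1 ^ 61 = 90
byte 1: (cd ^ e8) ^ 67 = 25 ^ 67 = 42
byte 2: (ff ^ b0) ^ 65 = 4f ^ 65 = 2a
byte 3: (cc ^ 86) ^ 6e = 4a ^ 6e = 24
byte 4: (e2 ^ a8) ^ 74 = 4a ^ 74 = 3e
byte 5: (e8 ^ f8) ^ 20 = 10 ^ 20 = 30

90422a243e30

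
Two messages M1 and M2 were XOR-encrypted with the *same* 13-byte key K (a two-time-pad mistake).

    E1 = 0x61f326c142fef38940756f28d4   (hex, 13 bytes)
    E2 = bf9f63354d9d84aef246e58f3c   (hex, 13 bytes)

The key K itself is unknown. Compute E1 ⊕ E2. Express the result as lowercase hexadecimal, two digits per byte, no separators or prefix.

E1 ⊕ E2 = (M1 ⊕ K) ⊕ (M2 ⊕ K) = M1 ⊕ M2 — the shared key cancels under XOR.
 97 ^ 191 = 222
243 ^ 159 = 108
 38 ^  99 =  69
193 ^  53 = 244
 66 ^  77 =  15
254 ^ 157 =  99
243 ^ 132 = 119
137 ^ 174 =  39
 64 ^ 242 = 178
117 ^  70 =  51
111 ^ 229 = 138
 40 ^ 143 = 167
212 ^  60 = 232

de6c45f40f637727b2338aa7e8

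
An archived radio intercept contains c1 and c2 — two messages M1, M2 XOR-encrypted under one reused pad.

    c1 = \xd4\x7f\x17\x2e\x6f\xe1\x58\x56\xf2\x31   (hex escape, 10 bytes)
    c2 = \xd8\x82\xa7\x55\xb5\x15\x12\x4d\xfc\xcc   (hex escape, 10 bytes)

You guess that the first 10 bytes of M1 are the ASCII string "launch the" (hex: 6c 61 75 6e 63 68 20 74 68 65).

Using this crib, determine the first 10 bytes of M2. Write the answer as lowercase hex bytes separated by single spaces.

60 9c c5 15 b9 9c 6a 6f 66 98

First, c1 ⊕ c2 = (M1 ⊕ K) ⊕ (M2 ⊕ K) = M1 ⊕ M2, so the key drops out. Then M2 = (M1 ⊕ M2) ⊕ M1 over the first 10 bytes.
byte 0: (d4 ^ d8) ^ 6c = 0c ^ 6c = 60
byte 1: (7f ^ 82) ^ 61 = fd ^ 61 = 9c
byte 2: (17 ^ a7) ^ 75 = b0 ^ 75 = c5
byte 3: (2e ^ 55) ^ 6e = 7b ^ 6e = 15
byte 4: (6f ^ b5) ^ 63 = da ^ 63 = b9
byte 5: (e1 ^ 15) ^ 68 = f4 ^ 68 = 9c
byte 6: (58 ^ 12) ^ 20 = 4a ^ 20 = 6a
byte 7: (56 ^ 4d) ^ 74 = 1b ^ 74 = 6f
byte 8: (f2 ^ fc) ^ 68 = 0e ^ 68 = 66
byte 9: (31 ^ cc) ^ 65 = fd ^ 65 = 98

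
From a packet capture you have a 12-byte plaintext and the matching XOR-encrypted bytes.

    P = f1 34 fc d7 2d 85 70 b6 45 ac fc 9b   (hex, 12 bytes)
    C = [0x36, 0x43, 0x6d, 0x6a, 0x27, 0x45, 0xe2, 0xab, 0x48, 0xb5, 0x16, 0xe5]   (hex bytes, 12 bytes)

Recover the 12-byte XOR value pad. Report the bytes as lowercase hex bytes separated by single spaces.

c7 77 91 bd 0a c0 92 1d 0d 19 ea 7e

Since C = P ⊕ pad, XORing both sides with P gives pad = P ⊕ C.
f1 ^ 36 = c7
34 ^ 43 = 77
fc ^ 6d = 91
d7 ^ 6a = bd
2d ^ 27 = 0a
85 ^ 45 = c0
70 ^ e2 = 92
b6 ^ ab = 1d
45 ^ 48 = 0d
ac ^ b5 = 19
fc ^ 16 = ea
9b ^ e5 = 7e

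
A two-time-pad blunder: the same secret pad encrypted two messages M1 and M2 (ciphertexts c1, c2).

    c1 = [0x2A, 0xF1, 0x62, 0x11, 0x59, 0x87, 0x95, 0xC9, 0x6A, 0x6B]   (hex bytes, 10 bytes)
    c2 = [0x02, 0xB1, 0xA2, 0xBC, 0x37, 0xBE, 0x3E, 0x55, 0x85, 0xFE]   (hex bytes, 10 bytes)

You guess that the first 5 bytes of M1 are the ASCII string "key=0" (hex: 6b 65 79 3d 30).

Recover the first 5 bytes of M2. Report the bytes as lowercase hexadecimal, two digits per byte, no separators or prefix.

First, c1 ⊕ c2 = (M1 ⊕ K) ⊕ (M2 ⊕ K) = M1 ⊕ M2, so the key drops out. Then M2 = (M1 ⊕ M2) ⊕ M1 over the first 5 bytes.
byte 0: (2a xor 02) xor 6b = 28 xor 6b = 43
byte 1: (f1 xor b1) xor 65 = 40 xor 65 = 25
byte 2: (62 xor a2) xor 79 = c0 xor 79 = b9
byte 3: (11 xor bc) xor 3d = ad xor 3d = 90
byte 4: (59 xor 37) xor 30 = 6e xor 30 = 5e

4325b9905e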